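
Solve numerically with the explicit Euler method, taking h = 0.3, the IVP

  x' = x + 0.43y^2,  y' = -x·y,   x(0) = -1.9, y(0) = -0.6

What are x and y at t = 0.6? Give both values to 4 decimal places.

Euler on (x,y): x_{n+1} = x_n + h·x', y_{n+1} = y_n + h·y'.
0.000000: (-1.900000, -0.600000); f=(-1.745200, -1.140000) → (-2.423560, -0.942000)
0.300000: (-2.423560, -0.942000); f=(-2.041993, -2.282994) → (-3.036158, -1.626898)
(x(0.6), y(0.6)) ≈ (-3.0362, -1.6269)

-3.0362, -1.6269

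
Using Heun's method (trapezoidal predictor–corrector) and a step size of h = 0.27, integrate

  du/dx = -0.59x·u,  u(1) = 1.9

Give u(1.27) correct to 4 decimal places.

1.5871

Heun: k1 = f(x_n, u_n); k2 = f(x_n + h, u_n + h·k1); u_{n+1} = u_n + (h/2)·(k1 + k2).
x=1.000000, u=1.900000:
  k1 = f(1.000000, 1.900000) = -1.121000
  k2 = f(1.270000, 1.597330) = -1.196879
  u ← 1.900000 + (0.27/2)·(-1.121000 + (-1.196879)) = 1.587086
u(1.27) ≈ 1.5871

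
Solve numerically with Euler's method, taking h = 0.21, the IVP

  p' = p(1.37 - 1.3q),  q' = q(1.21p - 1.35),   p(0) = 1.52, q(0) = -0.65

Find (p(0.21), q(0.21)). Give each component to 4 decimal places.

Euler on (p,q): p_{n+1} = p_n + h·p', q_{n+1} = q_n + h·q'.
0.000000: (1.520000, -0.650000); f=(3.366800, -0.317980) → (2.227028, -0.716776)
(p(0.21), q(0.21)) ≈ (2.2270, -0.7168)

2.2270, -0.7168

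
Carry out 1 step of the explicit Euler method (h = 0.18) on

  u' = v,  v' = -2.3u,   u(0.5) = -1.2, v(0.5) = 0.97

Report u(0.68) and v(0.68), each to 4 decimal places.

Euler on (u,v): u_{n+1} = u_n + h·u', v_{n+1} = v_n + h·v'.
0.500000: (-1.200000, 0.970000); f=(0.970000, 2.760000) → (-1.025400, 1.466800)
(u(0.68), v(0.68)) ≈ (-1.0254, 1.4668)

-1.0254, 1.4668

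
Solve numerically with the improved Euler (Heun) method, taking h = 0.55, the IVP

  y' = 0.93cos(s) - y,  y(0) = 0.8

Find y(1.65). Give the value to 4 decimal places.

Heun: k1 = f(s_n, y_n); k2 = f(s_n + h, y_n + h·k1); y_{n+1} = y_n + (h/2)·(k1 + k2).
s=0.000000, y=0.800000:
  k1 = f(0.000000, 0.800000) = 0.130000
  k2 = f(0.550000, 0.871500) = -0.078652
  y ← 0.800000 + (0.55/2)·(0.130000 + (-0.078652)) = 0.814121
s=0.550000, y=0.814121:
  k1 = f(0.550000, 0.814121) = -0.021273
  k2 = f(1.100000, 0.802421) = -0.380576
  y ← 0.814121 + (0.55/2)·(-0.021273 + (-0.380576)) = 0.703612
s=1.100000, y=0.703612:
  k1 = f(1.100000, 0.703612) = -0.281768
  k2 = f(1.650000, 0.548640) = -0.622222
  y ← 0.703612 + (0.55/2)·(-0.281768 + (-0.622222)) = 0.455015
y(1.65) ≈ 0.4550

0.4550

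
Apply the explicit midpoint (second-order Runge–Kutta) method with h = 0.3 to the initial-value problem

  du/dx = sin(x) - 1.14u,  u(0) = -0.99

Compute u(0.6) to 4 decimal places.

-0.3608

Midpoint: k1 = f(x_n, u_n); k2 = f(x_n + h/2, u_n + (h/2)·k1); u_{n+1} = u_n + h·k2.
x=0.000000, u=-0.990000:
  k1 = f(0.000000, -0.990000) = 1.128600
  k2 = f(0.150000, -0.820710) = 1.085048
  u ← -0.990000 + 0.3·1.085048 = -0.664486
x=0.300000, u=-0.664486:
  k1 = f(0.300000, -0.664486) = 1.053034
  k2 = f(0.450000, -0.506531) = 1.012410
  u ← -0.664486 + 0.3·1.012410 = -0.360763
u(0.6) ≈ -0.3608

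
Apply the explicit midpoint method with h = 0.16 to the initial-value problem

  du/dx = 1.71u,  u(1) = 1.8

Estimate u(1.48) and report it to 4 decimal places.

4.0561

Midpoint: k1 = f(x_n, u_n); k2 = f(x_n + h/2, u_n + (h/2)·k1); u_{n+1} = u_n + h·k2.
x=1.000000, u=1.800000:
  k1 = f(1.000000, 1.800000) = 3.078000
  k2 = f(1.080000, 2.046240) = 3.499070
  u ← 1.800000 + 0.16·3.499070 = 2.359851
x=1.160000, u=2.359851:
  k1 = f(1.160000, 2.359851) = 4.035346
  k2 = f(1.240000, 2.682679) = 4.587381
  u ← 2.359851 + 0.16·4.587381 = 3.093832
x=1.320000, u=3.093832:
  k1 = f(1.320000, 3.093832) = 5.290453
  k2 = f(1.400000, 3.517068) = 6.014187
  u ← 3.093832 + 0.16·6.014187 = 4.056102
u(1.48) ≈ 4.0561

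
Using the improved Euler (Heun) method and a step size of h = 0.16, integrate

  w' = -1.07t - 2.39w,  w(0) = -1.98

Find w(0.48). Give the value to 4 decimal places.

Heun: k1 = f(t_n, w_n); k2 = f(t_n + h, w_n + h·k1); w_{n+1} = w_n + (h/2)·(k1 + k2).
t=0.000000, w=-1.980000:
  k1 = f(0.000000, -1.980000) = 4.732200
  k2 = f(0.160000, -1.222848) = 2.751407
  w ← -1.980000 + (0.16/2)·(4.732200 + 2.751407) = -1.381311
t=0.160000, w=-1.381311:
  k1 = f(0.160000, -1.381311) = 3.130134
  k2 = f(0.320000, -0.880490) = 1.761971
  w ← -1.381311 + (0.16/2)·(3.130134 + 1.761971) = -0.989943
t=0.320000, w=-0.989943:
  k1 = f(0.320000, -0.989943) = 2.023564
  k2 = f(0.480000, -0.666173) = 1.078553
  w ← -0.989943 + (0.16/2)·(2.023564 + 1.078553) = -0.741774
w(0.48) ≈ -0.7418

-0.7418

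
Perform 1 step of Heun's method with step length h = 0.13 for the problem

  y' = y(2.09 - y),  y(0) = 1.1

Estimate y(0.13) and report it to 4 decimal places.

Heun: k1 = f(x_n, y_n); k2 = f(x_n + h, y_n + h·k1); y_{n+1} = y_n + (h/2)·(k1 + k2).
x=0.000000, y=1.100000:
  k1 = f(0.000000, 1.100000) = 1.089000
  k2 = f(0.130000, 1.241570) = 1.053385
  y ← 1.100000 + (0.13/2)·(1.089000 + 1.053385) = 1.239255
y(0.13) ≈ 1.2393

1.2393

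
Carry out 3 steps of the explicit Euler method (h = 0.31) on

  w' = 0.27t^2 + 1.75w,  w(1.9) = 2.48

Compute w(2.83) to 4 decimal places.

Euler: w_{n+1} = w_n + h·f(t_n, w_n).
t=1.900000, w=2.480000: f=5.314700 → w ← 2.480000 + 0.31·5.314700 = 4.127557
t=2.210000, w=4.127557: f=8.541932 → w ← 4.127557 + 0.31·8.541932 = 6.775556
t=2.520000, w=6.775556: f=13.571831 → w ← 6.775556 + 0.31·13.571831 = 10.982823
w(2.83) ≈ 10.9828

10.9828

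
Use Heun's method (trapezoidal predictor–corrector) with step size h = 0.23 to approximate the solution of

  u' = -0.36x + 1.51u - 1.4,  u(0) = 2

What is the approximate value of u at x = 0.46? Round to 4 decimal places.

Heun: k1 = f(x_n, u_n); k2 = f(x_n + h, u_n + h·k1); u_{n+1} = u_n + (h/2)·(k1 + k2).
x=0.000000, u=2.000000:
  k1 = f(0.000000, 2.000000) = 1.620000
  k2 = f(0.230000, 2.372600) = 2.099826
  u ← 2.000000 + (0.23/2)·(1.620000 + 2.099826) = 2.427780
x=0.230000, u=2.427780:
  k1 = f(0.230000, 2.427780) = 2.183148
  k2 = f(0.460000, 2.929904) = 2.858555
  u ← 2.427780 + (0.23/2)·(2.183148 + 2.858555) = 3.007576
u(0.46) ≈ 3.0076

3.0076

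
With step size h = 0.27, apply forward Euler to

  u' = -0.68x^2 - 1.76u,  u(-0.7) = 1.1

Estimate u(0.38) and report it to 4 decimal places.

Euler: u_{n+1} = u_n + h·f(x_n, u_n).
x=-0.700000, u=1.100000: f=-2.269200 → u ← 1.100000 + 0.27·(-2.269200) = 0.487316
x=-0.430000, u=0.487316: f=-0.983408 → u ← 0.487316 + 0.27·(-0.983408) = 0.221796
x=-0.160000, u=0.221796: f=-0.407769 → u ← 0.221796 + 0.27·(-0.407769) = 0.111698
x=0.110000, u=0.111698: f=-0.204817 → u ← 0.111698 + 0.27·(-0.204817) = 0.056398
u(0.38) ≈ 0.0564

0.0564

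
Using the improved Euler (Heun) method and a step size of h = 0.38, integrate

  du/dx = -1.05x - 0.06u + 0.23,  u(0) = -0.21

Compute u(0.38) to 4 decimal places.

-0.1947

Heun: k1 = f(x_n, u_n); k2 = f(x_n + h, u_n + h·k1); u_{n+1} = u_n + (h/2)·(k1 + k2).
x=0.000000, u=-0.210000:
  k1 = f(0.000000, -0.210000) = 0.242600
  k2 = f(0.380000, -0.117812) = -0.161931
  u ← -0.210000 + (0.38/2)·(0.242600 + (-0.161931)) = -0.194673
u(0.38) ≈ -0.1947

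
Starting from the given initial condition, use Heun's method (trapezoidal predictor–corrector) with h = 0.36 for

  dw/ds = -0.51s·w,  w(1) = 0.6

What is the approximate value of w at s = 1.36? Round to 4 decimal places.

Heun: k1 = f(s_n, w_n); k2 = f(s_n + h, w_n + h·k1); w_{n+1} = w_n + (h/2)·(k1 + k2).
s=1.000000, w=0.600000:
  k1 = f(1.000000, 0.600000) = -0.306000
  k2 = f(1.360000, 0.489840) = -0.339753
  w ← 0.600000 + (0.36/2)·(-0.306000 + (-0.339753)) = 0.483764
w(1.36) ≈ 0.4838

0.4838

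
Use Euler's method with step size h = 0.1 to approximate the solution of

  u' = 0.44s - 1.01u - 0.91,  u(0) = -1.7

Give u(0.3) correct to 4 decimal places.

-1.4688

Euler: u_{n+1} = u_n + h·f(s_n, u_n).
s=0.000000, u=-1.700000: f=0.807000 → u ← -1.700000 + 0.1·0.807000 = -1.619300
s=0.100000, u=-1.619300: f=0.769493 → u ← -1.619300 + 0.1·0.769493 = -1.542351
s=0.200000, u=-1.542351: f=0.735774 → u ← -1.542351 + 0.1·0.735774 = -1.468773
u(0.3) ≈ -1.4688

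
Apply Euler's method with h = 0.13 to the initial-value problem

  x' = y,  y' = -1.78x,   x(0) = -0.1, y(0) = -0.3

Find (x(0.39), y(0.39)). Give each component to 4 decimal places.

Euler on (x,y): x_{n+1} = x_n + h·x', y_{n+1} = y_n + h·y'.
0.000000: (-0.100000, -0.300000); f=(-0.300000, 0.178000) → (-0.139000, -0.276860)
0.130000: (-0.139000, -0.276860); f=(-0.276860, 0.247420) → (-0.174992, -0.244695)
0.260000: (-0.174992, -0.244695); f=(-0.244695, 0.311485) → (-0.206802, -0.204202)
(x(0.39), y(0.39)) ≈ (-0.2068, -0.2042)

-0.2068, -0.2042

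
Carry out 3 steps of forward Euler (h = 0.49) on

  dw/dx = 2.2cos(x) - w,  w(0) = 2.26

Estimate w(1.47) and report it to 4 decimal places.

Euler: w_{n+1} = w_n + h·f(x_n, w_n).
x=0.000000, w=2.260000: f=-0.060000 → w ← 2.260000 + 0.49·(-0.060000) = 2.230600
x=0.490000, w=2.230600: f=-0.289468 → w ← 2.230600 + 0.49·(-0.289468) = 2.088761
x=0.980000, w=2.088761: f=-0.863311 → w ← 2.088761 + 0.49·(-0.863311) = 1.665738
w(1.47) ≈ 1.6657

1.6657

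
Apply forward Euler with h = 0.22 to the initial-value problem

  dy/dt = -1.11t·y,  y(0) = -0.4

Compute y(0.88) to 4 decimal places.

Euler: y_{n+1} = y_n + h·f(t_n, y_n).
t=0.000000, y=-0.400000: f=0.000000 → y ← -0.400000 + 0.22·0.000000 = -0.400000
t=0.220000, y=-0.400000: f=0.097680 → y ← -0.400000 + 0.22·0.097680 = -0.378510
t=0.440000, y=-0.378510: f=0.184864 → y ← -0.378510 + 0.22·0.184864 = -0.337840
t=0.660000, y=-0.337840: f=0.247502 → y ← -0.337840 + 0.22·0.247502 = -0.283390
y(0.88) ≈ -0.2834

-0.2834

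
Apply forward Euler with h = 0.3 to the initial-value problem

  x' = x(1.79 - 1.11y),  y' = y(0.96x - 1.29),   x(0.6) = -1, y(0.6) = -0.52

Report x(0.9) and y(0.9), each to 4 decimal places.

Euler on (x,y): x_{n+1} = x_n + h·x', y_{n+1} = y_n + h·y'.
0.600000: (-1.000000, -0.520000); f=(-2.367200, 1.170000) → (-1.710160, -0.169000)
(x(0.9), y(0.9)) ≈ (-1.7102, -0.1690)

-1.7102, -0.1690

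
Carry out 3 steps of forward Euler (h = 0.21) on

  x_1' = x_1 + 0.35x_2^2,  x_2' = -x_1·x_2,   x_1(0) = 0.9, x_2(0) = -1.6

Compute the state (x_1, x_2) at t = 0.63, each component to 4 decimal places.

2.0859, -0.6167

Euler on (x_1,x_2): x_1_{n+1} = x_1_n + h·x_1', x_2_{n+1} = x_2_n + h·x_2'.
0.000000: (0.900000, -1.600000); f=(1.796000, 1.440000) → (1.277160, -1.297600)
0.210000: (1.277160, -1.297600); f=(1.866478, 1.657243) → (1.669120, -0.949579)
0.420000: (1.669120, -0.949579); f=(1.984715, 1.584962) → (2.085911, -0.616737)
(x_1(0.63), x_2(0.63)) ≈ (2.0859, -0.6167)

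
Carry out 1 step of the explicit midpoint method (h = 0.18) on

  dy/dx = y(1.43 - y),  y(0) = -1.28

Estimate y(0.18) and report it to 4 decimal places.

-2.1461

Midpoint: k1 = f(x_n, y_n); k2 = f(x_n + h/2, y_n + (h/2)·k1); y_{n+1} = y_n + h·k2.
x=0.000000, y=-1.280000:
  k1 = f(0.000000, -1.280000) = -3.468800
  k2 = f(0.090000, -1.592192) = -4.811910
  y ← -1.280000 + 0.18·(-4.811910) = -2.146144
y(0.18) ≈ -2.1461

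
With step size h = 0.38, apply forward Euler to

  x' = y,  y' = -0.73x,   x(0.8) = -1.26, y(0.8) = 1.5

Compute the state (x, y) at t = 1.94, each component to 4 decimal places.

0.7884, 2.0374

Euler on (x,y): x_{n+1} = x_n + h·x', y_{n+1} = y_n + h·y'.
0.800000: (-1.260000, 1.500000); f=(1.500000, 0.919800) → (-0.690000, 1.849524)
1.180000: (-0.690000, 1.849524); f=(1.849524, 0.503700) → (0.012819, 2.040930)
1.560000: (0.012819, 2.040930); f=(2.040930, -0.009358) → (0.788373, 2.037374)
(x(1.94), y(1.94)) ≈ (0.7884, 2.0374)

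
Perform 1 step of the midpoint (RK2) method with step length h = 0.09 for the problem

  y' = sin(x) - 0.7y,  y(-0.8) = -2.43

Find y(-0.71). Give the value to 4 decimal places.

Midpoint: k1 = f(x_n, y_n); k2 = f(x_n + h/2, y_n + (h/2)·k1); y_{n+1} = y_n + h·k2.
x=-0.800000, y=-2.430000:
  k1 = f(-0.800000, -2.430000) = 0.983644
  k2 = f(-0.755000, -2.385736) = 0.984727
  y ← -2.430000 + 0.09·0.984727 = -2.341375
y(-0.71) ≈ -2.3414

-2.3414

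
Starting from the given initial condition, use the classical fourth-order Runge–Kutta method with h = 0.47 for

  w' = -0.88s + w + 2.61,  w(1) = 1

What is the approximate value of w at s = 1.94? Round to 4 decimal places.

RK4: k1 = f(s_n, w_n); k2 = f(s_n + h/2, w_n + (h/2)·k1); k3 = f(s_n + h/2, w_n + (h/2)·k2); k4 = f(s_n + h, w_n + h·k3); w_{n+1} = w_n + (h/6)·(k1 + 2k2 + 2k3 + k4).
s=1.000000, w=1.000000:
  k1 = f(1.000000, 1.000000) = 2.730000
  k2 = f(1.235000, 1.641550) = 3.164750
  k3 = f(1.235000, 1.743716) = 3.266916
  k4 = f(1.470000, 2.535451) = 3.851851
  w ← 1.000000 + (0.47/6)·(k1 + 2k2 + 2k3 + k4) = 2.523206
s=1.470000, w=2.523206:
  k1 = f(1.470000, 2.523206) = 3.839606
  k2 = f(1.705000, 3.425513) = 4.535113
  k3 = f(1.705000, 3.588958) = 4.698558
  k4 = f(1.940000, 4.731528) = 5.634328
  w ← 2.523206 + (0.47/6)·(k1 + 2k2 + 2k3 + k4) = 4.711939
w(1.94) ≈ 4.7119

4.7119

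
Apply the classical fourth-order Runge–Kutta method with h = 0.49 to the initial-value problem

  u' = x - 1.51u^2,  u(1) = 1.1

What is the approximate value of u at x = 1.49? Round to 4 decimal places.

RK4: k1 = f(x_n, u_n); k2 = f(x_n + h/2, u_n + (h/2)·k1); k3 = f(x_n + h/2, u_n + (h/2)·k2); k4 = f(x_n + h, u_n + h·k3); u_{n+1} = u_n + (h/6)·(k1 + 2k2 + 2k3 + k4).
x=1.000000, u=1.100000:
  k1 = f(1.000000, 1.100000) = -0.827100
  k2 = f(1.245000, 0.897361) = 0.029064
  k3 = f(1.245000, 1.107121) = -0.605831
  k4 = f(1.490000, 0.803143) = 0.515992
  u ← 1.100000 + (0.49/6)·(k1 + 2k2 + 2k3 + k4) = 0.980388
u(1.49) ≈ 0.9804

0.9804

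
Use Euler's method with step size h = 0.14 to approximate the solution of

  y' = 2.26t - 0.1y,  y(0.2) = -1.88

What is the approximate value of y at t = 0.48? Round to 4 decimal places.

-1.6578

Euler: y_{n+1} = y_n + h·f(t_n, y_n).
t=0.200000, y=-1.880000: f=0.640000 → y ← -1.880000 + 0.14·0.640000 = -1.790400
t=0.340000, y=-1.790400: f=0.947440 → y ← -1.790400 + 0.14·0.947440 = -1.657758
y(0.48) ≈ -1.6578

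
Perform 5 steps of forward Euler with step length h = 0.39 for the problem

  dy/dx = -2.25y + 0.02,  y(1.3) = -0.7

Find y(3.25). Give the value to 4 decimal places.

Euler: y_{n+1} = y_n + h·f(x_n, y_n).
x=1.300000, y=-0.700000: f=1.595000 → y ← -0.700000 + 0.39·1.595000 = -0.077950
x=1.690000, y=-0.077950: f=0.195387 → y ← -0.077950 + 0.39·0.195387 = -0.001749
x=2.080000, y=-0.001749: f=0.023935 → y ← -0.001749 + 0.39·0.023935 = 0.007586
x=2.470000, y=0.007586: f=0.002932 → y ← 0.007586 + 0.39·0.002932 = 0.008729
x=2.860000, y=0.008729: f=0.000359 → y ← 0.008729 + 0.39·0.000359 = 0.008869
y(3.25) ≈ 0.0089

0.0089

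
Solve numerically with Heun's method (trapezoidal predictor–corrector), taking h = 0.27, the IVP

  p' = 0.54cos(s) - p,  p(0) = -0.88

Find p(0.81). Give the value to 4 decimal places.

-0.1405

Heun: k1 = f(s_n, p_n); k2 = f(s_n + h, p_n + h·k1); p_{n+1} = p_n + (h/2)·(k1 + k2).
s=0.000000, p=-0.880000:
  k1 = f(0.000000, -0.880000) = 1.420000
  k2 = f(0.270000, -0.496600) = 1.017036
  p ← -0.880000 + (0.27/2)·(1.420000 + 1.017036) = -0.551000
s=0.270000, p=-0.551000:
  k1 = f(0.270000, -0.551000) = 1.071436
  k2 = f(0.540000, -0.261712) = 0.724875
  p ← -0.551000 + (0.27/2)·(1.071436 + 0.724875) = -0.308498
s=0.540000, p=-0.308498:
  k1 = f(0.540000, -0.308498) = 0.771661
  k2 = f(0.810000, -0.100150) = 0.472479
  p ← -0.308498 + (0.27/2)·(0.771661 + 0.472479) = -0.140539
p(0.81) ≈ -0.1405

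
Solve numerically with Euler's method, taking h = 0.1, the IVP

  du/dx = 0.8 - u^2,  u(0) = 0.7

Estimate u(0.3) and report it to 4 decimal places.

0.7802

Euler: u_{n+1} = u_n + h·f(x_n, u_n).
x=0.000000, u=0.700000: f=0.310000 → u ← 0.700000 + 0.1·0.310000 = 0.731000
x=0.100000, u=0.731000: f=0.265639 → u ← 0.731000 + 0.1·0.265639 = 0.757564
x=0.200000, u=0.757564: f=0.226097 → u ← 0.757564 + 0.1·0.226097 = 0.780174
u(0.3) ≈ 0.7802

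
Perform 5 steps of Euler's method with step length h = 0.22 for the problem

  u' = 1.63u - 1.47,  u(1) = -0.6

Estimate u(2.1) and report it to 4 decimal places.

Euler: u_{n+1} = u_n + h·f(s_n, u_n).
s=1.000000, u=-0.600000: f=-2.448000 → u ← -0.600000 + 0.22·(-2.448000) = -1.138560
s=1.220000, u=-1.138560: f=-3.325853 → u ← -1.138560 + 0.22·(-3.325853) = -1.870248
s=1.440000, u=-1.870248: f=-4.518504 → u ← -1.870248 + 0.22·(-4.518504) = -2.864318
s=1.660000, u=-2.864318: f=-6.138839 → u ← -2.864318 + 0.22·(-6.138839) = -4.214863
s=1.880000, u=-4.214863: f=-8.340227 → u ← -4.214863 + 0.22·(-8.340227) = -6.049713
u(2.1) ≈ -6.0497

-6.0497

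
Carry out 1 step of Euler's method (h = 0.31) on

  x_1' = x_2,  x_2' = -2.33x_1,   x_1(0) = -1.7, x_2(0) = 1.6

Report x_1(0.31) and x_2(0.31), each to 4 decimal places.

Euler on (x_1,x_2): x_1_{n+1} = x_1_n + h·x_1', x_2_{n+1} = x_2_n + h·x_2'.
0.000000: (-1.700000, 1.600000); f=(1.600000, 3.961000) → (-1.204000, 2.827910)
(x_1(0.31), x_2(0.31)) ≈ (-1.2040, 2.8279)

-1.2040, 2.8279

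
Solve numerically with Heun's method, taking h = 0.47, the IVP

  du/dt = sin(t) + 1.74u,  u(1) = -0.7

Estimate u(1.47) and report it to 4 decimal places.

Heun: k1 = f(t_n, u_n); k2 = f(t_n + h, u_n + h·k1); u_{n+1} = u_n + (h/2)·(k1 + k2).
t=1.000000, u=-0.700000:
  k1 = f(1.000000, -0.700000) = -0.376529
  k2 = f(1.470000, -0.876969) = -0.531001
  u ← -0.700000 + (0.47/2)·(-0.376529 + (-0.531001)) = -0.913270
u(1.47) ≈ -0.9133

-0.9133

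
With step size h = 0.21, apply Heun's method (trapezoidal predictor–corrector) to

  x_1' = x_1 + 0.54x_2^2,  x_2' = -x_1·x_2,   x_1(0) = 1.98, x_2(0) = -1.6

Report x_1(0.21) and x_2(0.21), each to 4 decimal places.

Heun on (x_1,x_2): k1 = f(s_n, state_n); k2 = f(s_n + h, state_n + h·k1); state_{n+1} = state_n + (h/2)·(k1 + k2).
0.000000: (1.980000, -1.600000)
  k1 = (3.362400, 3.168000)
  predictor → (2.686104, -0.934720)
  k2 = (3.157903, 2.510755)
  → (2.664632, -1.003731)
(x_1(0.21), x_2(0.21)) ≈ (2.6646, -1.0037)

2.6646, -1.0037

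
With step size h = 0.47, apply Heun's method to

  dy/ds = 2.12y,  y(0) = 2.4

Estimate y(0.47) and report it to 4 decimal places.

5.9827

Heun: k1 = f(s_n, y_n); k2 = f(s_n + h, y_n + h·k1); y_{n+1} = y_n + (h/2)·(k1 + k2).
s=0.000000, y=2.400000:
  k1 = f(0.000000, 2.400000) = 5.088000
  k2 = f(0.470000, 4.791360) = 10.157683
  y ← 2.400000 + (0.47/2)·(5.088000 + 10.157683) = 5.982736
y(0.47) ≈ 5.9827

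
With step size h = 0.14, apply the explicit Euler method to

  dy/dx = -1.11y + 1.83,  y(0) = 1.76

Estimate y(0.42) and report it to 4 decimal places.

Euler: y_{n+1} = y_n + h·f(x_n, y_n).
x=0.000000, y=1.760000: f=-0.123600 → y ← 1.760000 + 0.14·(-0.123600) = 1.742696
x=0.140000, y=1.742696: f=-0.104393 → y ← 1.742696 + 0.14·(-0.104393) = 1.728081
x=0.280000, y=1.728081: f=-0.088170 → y ← 1.728081 + 0.14·(-0.088170) = 1.715737
y(0.42) ≈ 1.7157

1.7157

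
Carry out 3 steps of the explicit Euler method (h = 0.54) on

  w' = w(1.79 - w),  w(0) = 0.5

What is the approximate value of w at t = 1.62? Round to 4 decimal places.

1.6323

Euler: w_{n+1} = w_n + h·f(t_n, w_n).
t=0.000000, w=0.500000: f=0.645000 → w ← 0.500000 + 0.54·0.645000 = 0.848300
t=0.540000, w=0.848300: f=0.798844 → w ← 0.848300 + 0.54·0.798844 = 1.279676
t=1.080000, w=1.279676: f=0.653050 → w ← 1.279676 + 0.54·0.653050 = 1.632323
w(1.62) ≈ 1.6323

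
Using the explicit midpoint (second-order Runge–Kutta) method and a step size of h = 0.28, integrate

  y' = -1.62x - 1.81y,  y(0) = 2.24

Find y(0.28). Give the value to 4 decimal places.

1.3289

Midpoint: k1 = f(x_n, y_n); k2 = f(x_n + h/2, y_n + (h/2)·k1); y_{n+1} = y_n + h·k2.
x=0.000000, y=2.240000:
  k1 = f(0.000000, 2.240000) = -4.054400
  k2 = f(0.140000, 1.672384) = -3.253815
  y ← 2.240000 + 0.28·(-3.253815) = 1.328932
y(0.28) ≈ 1.3289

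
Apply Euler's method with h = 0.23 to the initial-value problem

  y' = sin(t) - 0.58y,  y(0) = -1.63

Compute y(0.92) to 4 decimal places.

Euler: y_{n+1} = y_n + h·f(t_n, y_n).
t=0.000000, y=-1.630000: f=0.945400 → y ← -1.630000 + 0.23·0.945400 = -1.412558
t=0.230000, y=-1.412558: f=1.047261 → y ← -1.412558 + 0.23·1.047261 = -1.171688
t=0.460000, y=-1.171688: f=1.123527 → y ← -1.171688 + 0.23·1.123527 = -0.913277
t=0.690000, y=-0.913277: f=1.166238 → y ← -0.913277 + 0.23·1.166238 = -0.645042
y(0.92) ≈ -0.6450

-0.6450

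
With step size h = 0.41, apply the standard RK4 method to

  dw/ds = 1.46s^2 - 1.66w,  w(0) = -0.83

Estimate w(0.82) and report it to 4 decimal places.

RK4: k1 = f(s_n, w_n); k2 = f(s_n + h/2, w_n + (h/2)·k1); k3 = f(s_n + h/2, w_n + (h/2)·k2); k4 = f(s_n + h, w_n + h·k3); w_{n+1} = w_n + (h/6)·(k1 + 2k2 + 2k3 + k4).
s=0.000000, w=-0.830000:
  k1 = f(0.000000, -0.830000) = 1.377800
  k2 = f(0.205000, -0.547551) = 0.970291
  k3 = f(0.205000, -0.631090) = 1.108966
  k4 = f(0.410000, -0.375324) = 0.868463
  w ← -0.830000 + (0.41/6)·(k1 + 2k2 + 2k3 + k4) = -0.392340
s=0.410000, w=-0.392340:
  k1 = f(0.410000, -0.392340) = 0.896711
  k2 = f(0.615000, -0.208514) = 0.898342
  k3 = f(0.615000, -0.208180) = 0.897787
  k4 = f(0.820000, -0.024247) = 1.021955
  w ← -0.392340 + (0.41/6)·(k1 + 2k2 + 2k3 + k4) = -0.015760
w(0.82) ≈ -0.0158

-0.0158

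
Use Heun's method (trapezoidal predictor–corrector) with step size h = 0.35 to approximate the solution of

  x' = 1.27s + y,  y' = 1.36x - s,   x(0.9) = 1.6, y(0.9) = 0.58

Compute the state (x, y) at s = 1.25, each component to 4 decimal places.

Heun on (x,y): k1 = f(s_n, state_n); k2 = f(s_n + h, state_n + h·k1); state_{n+1} = state_n + (h/2)·(k1 + k2).
0.900000: (1.600000, 0.580000)
  k1 = (1.723000, 1.276000)
  predictor → (2.203050, 1.026600)
  k2 = (2.614100, 1.746148)
  → (2.358992, 1.108876)
(x(1.25), y(1.25)) ≈ (2.3590, 1.1089)

2.3590, 1.1089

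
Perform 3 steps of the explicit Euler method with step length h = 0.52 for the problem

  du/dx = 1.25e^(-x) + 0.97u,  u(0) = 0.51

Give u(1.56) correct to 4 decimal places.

Euler: u_{n+1} = u_n + h·f(x_n, u_n).
x=0.000000, u=0.510000: f=1.744700 → u ← 0.510000 + 0.52·1.744700 = 1.417244
x=0.520000, u=1.417244: f=2.117877 → u ← 1.417244 + 0.52·2.117877 = 2.518540
x=1.040000, u=2.518540: f=2.884802 → u ← 2.518540 + 0.52·2.884802 = 4.018637
u(1.56) ≈ 4.0186

4.0186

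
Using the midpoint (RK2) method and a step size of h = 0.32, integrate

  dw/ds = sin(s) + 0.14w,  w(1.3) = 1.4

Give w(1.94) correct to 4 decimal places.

2.1912

Midpoint: k1 = f(s_n, w_n); k2 = f(s_n + h/2, w_n + (h/2)·k1); w_{n+1} = w_n + h·k2.
s=1.300000, w=1.400000:
  k1 = f(1.300000, 1.400000) = 1.159558
  k2 = f(1.460000, 1.585529) = 1.215842
  w ← 1.400000 + 0.32·1.215842 = 1.789070
s=1.620000, w=1.789070:
  k1 = f(1.620000, 1.789070) = 1.249259
  k2 = f(1.780000, 1.988951) = 1.256650
  w ← 1.789070 + 0.32·1.256650 = 2.191198
w(1.94) ≈ 2.1912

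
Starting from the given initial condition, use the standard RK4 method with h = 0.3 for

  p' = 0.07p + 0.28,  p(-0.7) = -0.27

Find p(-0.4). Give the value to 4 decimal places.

RK4: k1 = f(t_n, p_n); k2 = f(t_n + h/2, p_n + (h/2)·k1); k3 = f(t_n + h/2, p_n + (h/2)·k2); k4 = f(t_n + h, p_n + h·k3); p_{n+1} = p_n + (h/6)·(k1 + 2k2 + 2k3 + k4).
t=-0.700000, p=-0.270000:
  k1 = f(-0.700000, -0.270000) = 0.261100
  k2 = f(-0.550000, -0.230835) = 0.263842
  k3 = f(-0.550000, -0.230424) = 0.263870
  k4 = f(-0.400000, -0.190839) = 0.266641
  p ← -0.270000 + (0.3/6)·(k1 + 2k2 + 2k3 + k4) = -0.190842
p(-0.4) ≈ -0.1908

-0.1908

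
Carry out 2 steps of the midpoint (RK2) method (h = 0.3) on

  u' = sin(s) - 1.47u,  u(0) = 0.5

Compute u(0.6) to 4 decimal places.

Midpoint: k1 = f(s_n, u_n); k2 = f(s_n + h/2, u_n + (h/2)·k1); u_{n+1} = u_n + h·k2.
s=0.000000, u=0.500000:
  k1 = f(0.000000, 0.500000) = -0.735000
  k2 = f(0.150000, 0.389750) = -0.423494
  u ← 0.500000 + 0.3·(-0.423494) = 0.372952
s=0.300000, u=0.372952:
  k1 = f(0.300000, 0.372952) = -0.252719
  k2 = f(0.450000, 0.335044) = -0.057549
  u ← 0.372952 + 0.3·(-0.057549) = 0.355687
u(0.6) ≈ 0.3557

0.3557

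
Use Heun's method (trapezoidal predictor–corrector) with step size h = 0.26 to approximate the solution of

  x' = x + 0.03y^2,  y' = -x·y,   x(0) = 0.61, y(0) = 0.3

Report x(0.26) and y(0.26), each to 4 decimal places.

Heun on (x,y): k1 = f(t_n, state_n); k2 = f(t_n + h, state_n + h·k1); state_{n+1} = state_n + (h/2)·(k1 + k2).
0.000000: (0.610000, 0.300000)
  k1 = (0.612700, -0.183000)
  predictor → (0.769302, 0.252420)
  k2 = (0.771213, -0.194187)
  → (0.789909, 0.250966)
(x(0.26), y(0.26)) ≈ (0.7899, 0.2510)

0.7899, 0.2510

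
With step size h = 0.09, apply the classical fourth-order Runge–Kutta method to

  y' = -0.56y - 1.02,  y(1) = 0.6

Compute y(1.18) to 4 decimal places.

0.3678

RK4: k1 = f(s_n, y_n); k2 = f(s_n + h/2, y_n + (h/2)·k1); k3 = f(s_n + h/2, y_n + (h/2)·k2); k4 = f(s_n + h, y_n + h·k3); y_{n+1} = y_n + (h/6)·(k1 + 2k2 + 2k3 + k4).
s=1.000000, y=0.600000:
  k1 = f(1.000000, 0.600000) = -1.356000
  k2 = f(1.045000, 0.538980) = -1.321829
  k3 = f(1.045000, 0.540518) = -1.322690
  k4 = f(1.090000, 0.480958) = -1.289336
  y ← 0.600000 + (0.09/6)·(k1 + 2k2 + 2k3 + k4) = 0.480984
s=1.090000, y=0.480984:
  k1 = f(1.090000, 0.480984) = -1.289351
  k2 = f(1.135000, 0.422964) = -1.256860
  k3 = f(1.135000, 0.424426) = -1.257678
  k4 = f(1.180000, 0.367793) = -1.225964
  y ← 0.480984 + (0.09/6)·(k1 + 2k2 + 2k3 + k4) = 0.367819
y(1.18) ≈ 0.3678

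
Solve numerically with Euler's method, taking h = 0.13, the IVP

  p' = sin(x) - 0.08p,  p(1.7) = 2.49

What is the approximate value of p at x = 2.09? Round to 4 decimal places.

2.7840

Euler: p_{n+1} = p_n + h·f(x_n, p_n).
x=1.700000, p=2.490000: f=0.792465 → p ← 2.490000 + 0.13·0.792465 = 2.593020
x=1.830000, p=2.593020: f=0.759153 → p ← 2.593020 + 0.13·0.759153 = 2.691710
x=1.960000, p=2.691710: f=0.709875 → p ← 2.691710 + 0.13·0.709875 = 2.783994
p(2.09) ≈ 2.7840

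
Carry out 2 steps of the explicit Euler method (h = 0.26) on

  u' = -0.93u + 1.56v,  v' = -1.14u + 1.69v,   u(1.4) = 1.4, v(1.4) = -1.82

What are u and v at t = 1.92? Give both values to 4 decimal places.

Euler on (u,v): u_{n+1} = u_n + h·u', v_{n+1} = v_n + h·v'.
1.400000: (1.400000, -1.820000); f=(-4.141200, -4.671800) → (0.323288, -3.034668)
1.660000: (0.323288, -3.034668); f=(-5.034740, -5.497137) → (-0.985744, -4.463924)
(u(1.92), v(1.92)) ≈ (-0.9857, -4.4639)

-0.9857, -4.4639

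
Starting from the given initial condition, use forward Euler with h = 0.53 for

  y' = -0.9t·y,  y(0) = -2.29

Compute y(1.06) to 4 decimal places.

-1.7111

Euler: y_{n+1} = y_n + h·f(t_n, y_n).
t=0.000000, y=-2.290000: f=0.000000 → y ← -2.290000 + 0.53·0.000000 = -2.290000
t=0.530000, y=-2.290000: f=1.092330 → y ← -2.290000 + 0.53·1.092330 = -1.711065
y(1.06) ≈ -1.7111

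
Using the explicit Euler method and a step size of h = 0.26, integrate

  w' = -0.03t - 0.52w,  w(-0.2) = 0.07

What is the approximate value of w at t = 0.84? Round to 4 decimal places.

Euler: w_{n+1} = w_n + h·f(t_n, w_n).
t=-0.200000, w=0.070000: f=-0.030400 → w ← 0.070000 + 0.26·(-0.030400) = 0.062096
t=0.060000, w=0.062096: f=-0.034090 → w ← 0.062096 + 0.26·(-0.034090) = 0.053233
t=0.320000, w=0.053233: f=-0.037281 → w ← 0.053233 + 0.26·(-0.037281) = 0.043540
t=0.580000, w=0.043540: f=-0.040041 → w ← 0.043540 + 0.26·(-0.040041) = 0.033129
w(0.84) ≈ 0.0331

0.0331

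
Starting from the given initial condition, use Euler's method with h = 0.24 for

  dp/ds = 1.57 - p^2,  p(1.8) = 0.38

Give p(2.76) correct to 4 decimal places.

1.1971

Euler: p_{n+1} = p_n + h·f(s_n, p_n).
s=1.800000, p=0.380000: f=1.425600 → p ← 0.380000 + 0.24·1.425600 = 0.722144
s=2.040000, p=0.722144: f=1.048508 → p ← 0.722144 + 0.24·1.048508 = 0.973786
s=2.280000, p=0.973786: f=0.621741 → p ← 0.973786 + 0.24·0.621741 = 1.123004
s=2.520000, p=1.123004: f=0.308863 → p ← 1.123004 + 0.24·0.308863 = 1.197131
p(2.76) ≈ 1.1971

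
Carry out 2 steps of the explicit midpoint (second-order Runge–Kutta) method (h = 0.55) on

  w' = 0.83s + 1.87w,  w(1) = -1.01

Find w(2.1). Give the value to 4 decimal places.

-3.3199

Midpoint: k1 = f(s_n, w_n); k2 = f(s_n + h/2, w_n + (h/2)·k1); w_{n+1} = w_n + h·k2.
s=1.000000, w=-1.010000:
  k1 = f(1.000000, -1.010000) = -1.058700
  k2 = f(1.275000, -1.301143) = -1.374886
  w ← -1.010000 + 0.55·(-1.374886) = -1.766188
s=1.550000, w=-1.766188:
  k1 = f(1.550000, -1.766188) = -2.016271
  k2 = f(1.825000, -2.320662) = -2.824888
  w ← -1.766188 + 0.55·(-2.824888) = -3.319876
w(2.1) ≈ -3.3199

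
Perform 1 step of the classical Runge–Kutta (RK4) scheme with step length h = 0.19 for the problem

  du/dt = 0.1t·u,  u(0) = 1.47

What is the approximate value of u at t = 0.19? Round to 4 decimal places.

1.4727

RK4: k1 = f(t_n, u_n); k2 = f(t_n + h/2, u_n + (h/2)·k1); k3 = f(t_n + h/2, u_n + (h/2)·k2); k4 = f(t_n + h, u_n + h·k3); u_{n+1} = u_n + (h/6)·(k1 + 2k2 + 2k3 + k4).
t=0.000000, u=1.470000:
  k1 = f(0.000000, 1.470000) = 0.000000
  k2 = f(0.095000, 1.470000) = 0.013965
  k3 = f(0.095000, 1.471327) = 0.013978
  k4 = f(0.190000, 1.472656) = 0.027980
  u ← 1.470000 + (0.19/6)·(k1 + 2k2 + 2k3 + k4) = 1.472656
u(0.19) ≈ 1.4727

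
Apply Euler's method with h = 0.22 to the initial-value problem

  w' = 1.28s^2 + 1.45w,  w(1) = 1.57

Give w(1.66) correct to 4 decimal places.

Euler: w_{n+1} = w_n + h·f(s_n, w_n).
s=1.000000, w=1.570000: f=3.556500 → w ← 1.570000 + 0.22·3.556500 = 2.352430
s=1.220000, w=2.352430: f=5.316175 → w ← 2.352430 + 0.22·5.316175 = 3.521989
s=1.440000, w=3.521989: f=7.761091 → w ← 3.521989 + 0.22·7.761091 = 5.229429
w(1.66) ≈ 5.2294

5.2294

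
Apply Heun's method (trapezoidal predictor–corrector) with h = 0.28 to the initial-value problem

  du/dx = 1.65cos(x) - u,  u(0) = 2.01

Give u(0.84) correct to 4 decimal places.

Heun: k1 = f(x_n, u_n); k2 = f(x_n + h, u_n + h·k1); u_{n+1} = u_n + (h/2)·(k1 + k2).
x=0.000000, u=2.010000:
  k1 = f(0.000000, 2.010000) = -0.360000
  k2 = f(0.280000, 1.909200) = -0.323459
  u ← 2.010000 + (0.28/2)·(-0.360000 + (-0.323459)) = 1.914316
x=0.280000, u=1.914316:
  k1 = f(0.280000, 1.914316) = -0.328574
  k2 = f(0.560000, 1.822315) = -0.424344
  u ← 1.914316 + (0.28/2)·(-0.328574 + (-0.424344)) = 1.808907
x=0.560000, u=1.808907:
  k1 = f(0.560000, 1.808907) = -0.410936
  k2 = f(0.840000, 1.693845) = -0.592531
  u ← 1.808907 + (0.28/2)·(-0.410936 + (-0.592531)) = 1.668422
u(0.84) ≈ 1.6684

1.6684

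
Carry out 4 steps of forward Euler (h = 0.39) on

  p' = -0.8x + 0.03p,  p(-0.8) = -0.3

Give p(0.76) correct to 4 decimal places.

-0.0340

Euler: p_{n+1} = p_n + h·f(x_n, p_n).
x=-0.800000, p=-0.300000: f=0.631000 → p ← -0.300000 + 0.39·0.631000 = -0.053910
x=-0.410000, p=-0.053910: f=0.326383 → p ← -0.053910 + 0.39·0.326383 = 0.073379
x=-0.020000, p=0.073379: f=0.018201 → p ← 0.073379 + 0.39·0.018201 = 0.080478
x=0.370000, p=0.080478: f=-0.293586 → p ← 0.080478 + 0.39·(-0.293586) = -0.034021
p(0.76) ≈ -0.0340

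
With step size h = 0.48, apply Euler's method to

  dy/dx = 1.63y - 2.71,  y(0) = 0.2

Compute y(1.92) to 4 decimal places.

-13.0992

Euler: y_{n+1} = y_n + h·f(x_n, y_n).
x=0.000000, y=0.200000: f=-2.384000 → y ← 0.200000 + 0.48·(-2.384000) = -0.944320
x=0.480000, y=-0.944320: f=-4.249242 → y ← -0.944320 + 0.48·(-4.249242) = -2.983956
x=0.960000, y=-2.983956: f=-7.573848 → y ← -2.983956 + 0.48·(-7.573848) = -6.619403
x=1.440000, y=-6.619403: f=-13.499627 → y ← -6.619403 + 0.48·(-13.499627) = -13.099224
y(1.92) ≈ -13.0992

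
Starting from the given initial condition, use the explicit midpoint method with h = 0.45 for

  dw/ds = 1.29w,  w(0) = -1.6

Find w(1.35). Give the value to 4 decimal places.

Midpoint: k1 = f(s_n, w_n); k2 = f(s_n + h/2, w_n + (h/2)·k1); w_{n+1} = w_n + h·k2.
s=0.000000, w=-1.600000:
  k1 = f(0.000000, -1.600000) = -2.064000
  k2 = f(0.225000, -2.064400) = -2.663076
  w ← -1.600000 + 0.45·(-2.663076) = -2.798384
s=0.450000, w=-2.798384:
  k1 = f(0.450000, -2.798384) = -3.609916
  k2 = f(0.675000, -3.610615) = -4.657694
  w ← -2.798384 + 0.45·(-4.657694) = -4.894346
s=0.900000, w=-4.894346:
  k1 = f(0.900000, -4.894346) = -6.313707
  k2 = f(1.125000, -6.314930) = -8.146260
  w ← -4.894346 + 0.45·(-8.146260) = -8.560163
w(1.35) ≈ -8.5602

-8.5602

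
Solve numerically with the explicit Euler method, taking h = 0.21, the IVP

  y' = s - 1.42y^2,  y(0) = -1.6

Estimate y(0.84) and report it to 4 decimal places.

Euler: y_{n+1} = y_n + h·f(s_n, y_n).
s=0.000000, y=-1.600000: f=-3.635200 → y ← -1.600000 + 0.21·(-3.635200) = -2.363392
s=0.210000, y=-2.363392: f=-7.721583 → y ← -2.363392 + 0.21·(-7.721583) = -3.984924
s=0.420000, y=-3.984924: f=-22.129064 → y ← -3.984924 + 0.21·(-22.129064) = -8.632028
s=0.630000, y=-8.632028: f=-105.176905 → y ← -8.632028 + 0.21·(-105.176905) = -30.719178
y(0.84) ≈ -30.7192

-30.7192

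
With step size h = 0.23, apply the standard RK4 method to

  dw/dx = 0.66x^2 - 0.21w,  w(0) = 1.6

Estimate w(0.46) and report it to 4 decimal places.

RK4: k1 = f(x_n, w_n); k2 = f(x_n + h/2, w_n + (h/2)·k1); k3 = f(x_n + h/2, w_n + (h/2)·k2); k4 = f(x_n + h, w_n + h·k3); w_{n+1} = w_n + (h/6)·(k1 + 2k2 + 2k3 + k4).
x=0.000000, w=1.600000:
  k1 = f(0.000000, 1.600000) = -0.336000
  k2 = f(0.115000, 1.561360) = -0.319157
  k3 = f(0.115000, 1.563297) = -0.319564
  k4 = f(0.230000, 1.526500) = -0.285651
  w ← 1.600000 + (0.23/6)·(k1 + 2k2 + 2k3 + k4) = 1.527201
x=0.230000, w=1.527201:
  k1 = f(0.230000, 1.527201) = -0.285798
  k2 = f(0.345000, 1.494335) = -0.235254
  k3 = f(0.345000, 1.500147) = -0.236474
  k4 = f(0.460000, 1.472812) = -0.169635
  w ← 1.527201 + (0.23/6)·(k1 + 2k2 + 2k3 + k4) = 1.473577
w(0.46) ≈ 1.4736

1.4736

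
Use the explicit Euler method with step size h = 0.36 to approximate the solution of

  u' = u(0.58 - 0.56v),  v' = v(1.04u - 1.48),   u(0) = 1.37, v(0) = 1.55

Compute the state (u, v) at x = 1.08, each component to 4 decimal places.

1.0250, 1.2422

Euler on (u,v): u_{n+1} = u_n + h·u', v_{n+1} = v_n + h·v'.
0.000000: (1.370000, 1.550000); f=(-0.394560, -0.085560) → (1.227958, 1.519198)
0.360000: (1.227958, 1.519198); f=(-0.332471, -0.308281) → (1.108269, 1.408217)
0.720000: (1.108269, 1.408217); f=(-0.231187, -0.461051) → (1.025042, 1.242239)
(u(1.08), v(1.08)) ≈ (1.0250, 1.2422)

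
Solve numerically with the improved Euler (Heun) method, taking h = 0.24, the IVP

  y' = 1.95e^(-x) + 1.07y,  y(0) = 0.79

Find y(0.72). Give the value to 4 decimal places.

Heun: k1 = f(x_n, y_n); k2 = f(x_n + h, y_n + h·k1); y_{n+1} = y_n + (h/2)·(k1 + k2).
x=0.000000, y=0.790000:
  k1 = f(0.000000, 0.790000) = 2.795300
  k2 = f(0.240000, 1.460872) = 3.097057
  y ← 0.790000 + (0.24/2)·(2.795300 + 3.097057) = 1.497083
x=0.240000, y=1.497083:
  k1 = f(0.240000, 1.497083) = 3.135803
  k2 = f(0.480000, 2.249676) = 3.613781
  y ← 1.497083 + (0.24/2)·(3.135803 + 3.613781) = 2.307033
x=0.480000, y=2.307033:
  k1 = f(0.480000, 2.307033) = 3.675153
  k2 = f(0.720000, 3.189070) = 4.361471
  y ← 2.307033 + (0.24/2)·(3.675153 + 4.361471) = 3.271428
y(0.72) ≈ 3.2714

3.2714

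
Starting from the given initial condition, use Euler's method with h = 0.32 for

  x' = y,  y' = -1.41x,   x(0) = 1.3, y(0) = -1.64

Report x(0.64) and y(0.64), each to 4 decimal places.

0.0627, -2.5763

Euler on (x,y): x_{n+1} = x_n + h·x', y_{n+1} = y_n + h·y'.
0.000000: (1.300000, -1.640000); f=(-1.640000, -1.833000) → (0.775200, -2.226560)
0.320000: (0.775200, -2.226560); f=(-2.226560, -1.093032) → (0.062701, -2.576330)
(x(0.64), y(0.64)) ≈ (0.0627, -2.5763)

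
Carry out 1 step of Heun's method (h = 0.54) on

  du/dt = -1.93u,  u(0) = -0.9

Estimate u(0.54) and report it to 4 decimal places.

-0.4508

Heun: k1 = f(t_n, u_n); k2 = f(t_n + h, u_n + h·k1); u_{n+1} = u_n + (h/2)·(k1 + k2).
t=0.000000, u=-0.900000:
  k1 = f(0.000000, -0.900000) = 1.737000
  k2 = f(0.540000, 0.037980) = -0.073301
  u ← -0.900000 + (0.54/2)·(1.737000 + (-0.073301)) = -0.450801
u(0.54) ≈ -0.4508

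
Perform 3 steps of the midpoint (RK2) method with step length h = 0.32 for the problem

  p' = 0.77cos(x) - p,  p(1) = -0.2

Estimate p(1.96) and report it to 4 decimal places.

-0.0810

Midpoint: k1 = f(x_n, p_n); k2 = f(x_n + h/2, p_n + (h/2)·k1); p_{n+1} = p_n + h·k2.
x=1.000000, p=-0.200000:
  k1 = f(1.000000, -0.200000) = 0.616033
  k2 = f(1.160000, -0.101435) = 0.408926
  p ← -0.200000 + 0.32·0.408926 = -0.069144
x=1.320000, p=-0.069144:
  k1 = f(1.320000, -0.069144) = 0.260239
  k2 = f(1.480000, -0.027505) = 0.097323
  p ← -0.069144 + 0.32·0.097323 = -0.038000
x=1.640000, p=-0.038000:
  k1 = f(1.640000, -0.038000) = -0.015244
  k2 = f(1.800000, -0.040439) = -0.134506
  p ← -0.038000 + 0.32·(-0.134506) = -0.081042
p(1.96) ≈ -0.0810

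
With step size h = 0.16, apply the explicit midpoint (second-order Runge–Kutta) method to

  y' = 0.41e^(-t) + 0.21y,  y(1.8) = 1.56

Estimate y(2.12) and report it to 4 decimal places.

1.6876

Midpoint: k1 = f(t_n, y_n); k2 = f(t_n + h/2, y_n + (h/2)·k1); y_{n+1} = y_n + h·k2.
t=1.800000, y=1.560000:
  k1 = f(1.800000, 1.560000) = 0.395373
  k2 = f(1.880000, 1.591630) = 0.396804
  y ← 1.560000 + 0.16·0.396804 = 1.623489
t=1.960000, y=1.623489:
  k1 = f(1.960000, 1.623489) = 0.398685
  k2 = f(2.040000, 1.655383) = 0.400942
  y ← 1.623489 + 0.16·0.400942 = 1.687639
y(2.12) ≈ 1.6876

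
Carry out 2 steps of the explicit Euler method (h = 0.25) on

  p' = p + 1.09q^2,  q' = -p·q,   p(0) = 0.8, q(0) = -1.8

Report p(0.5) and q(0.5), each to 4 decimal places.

2.9187, -0.7622

Euler on (p,q): p_{n+1} = p_n + h·p', q_{n+1} = q_n + h·q'.
0.000000: (0.800000, -1.800000); f=(4.331600, 1.440000) → (1.882900, -1.440000)
0.250000: (1.882900, -1.440000); f=(4.143124, 2.711376) → (2.918681, -0.762156)
(p(0.5), q(0.5)) ≈ (2.9187, -0.7622)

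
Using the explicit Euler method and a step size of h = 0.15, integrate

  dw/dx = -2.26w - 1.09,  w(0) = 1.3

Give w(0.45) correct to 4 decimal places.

Euler: w_{n+1} = w_n + h·f(x_n, w_n).
x=0.000000, w=1.300000: f=-4.028000 → w ← 1.300000 + 0.15·(-4.028000) = 0.695800
x=0.150000, w=0.695800: f=-2.662508 → w ← 0.695800 + 0.15·(-2.662508) = 0.296424
x=0.300000, w=0.296424: f=-1.759918 → w ← 0.296424 + 0.15·(-1.759918) = 0.032436
w(0.45) ≈ 0.0324

0.0324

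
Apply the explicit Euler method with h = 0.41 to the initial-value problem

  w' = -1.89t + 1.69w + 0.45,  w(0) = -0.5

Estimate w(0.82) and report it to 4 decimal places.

-1.2538

Euler: w_{n+1} = w_n + h·f(t_n, w_n).
t=0.000000, w=-0.500000: f=-0.395000 → w ← -0.500000 + 0.41·(-0.395000) = -0.661950
t=0.410000, w=-0.661950: f=-1.443596 → w ← -0.661950 + 0.41·(-1.443596) = -1.253824
w(0.82) ≈ -1.2538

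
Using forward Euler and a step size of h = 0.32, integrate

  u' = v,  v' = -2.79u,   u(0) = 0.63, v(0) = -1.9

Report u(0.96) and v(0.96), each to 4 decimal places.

Euler on (u,v): u_{n+1} = u_n + h·u', v_{n+1} = v_n + h·v'.
0.000000: (0.630000, -1.900000); f=(-1.900000, -1.757700) → (0.022000, -2.462464)
0.320000: (0.022000, -2.462464); f=(-2.462464, -0.061380) → (-0.765988, -2.482106)
0.640000: (-0.765988, -2.482106); f=(-2.482106, 2.137108) → (-1.560262, -1.798231)
(u(0.96), v(0.96)) ≈ (-1.5603, -1.7982)

-1.5603, -1.7982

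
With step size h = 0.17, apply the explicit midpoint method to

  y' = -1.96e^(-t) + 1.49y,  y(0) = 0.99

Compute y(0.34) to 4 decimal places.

0.8942

Midpoint: k1 = f(t_n, y_n); k2 = f(t_n + h/2, y_n + (h/2)·k1); y_{n+1} = y_n + h·k2.
t=0.000000, y=0.990000:
  k1 = f(0.000000, 0.990000) = -0.484900
  k2 = f(0.085000, 0.948784) = -0.386597
  y ← 0.990000 + 0.17·(-0.386597) = 0.924279
t=0.170000, y=0.924279:
  k1 = f(0.170000, 0.924279) = -0.276408
  k2 = f(0.255000, 0.900784) = -0.176668
  y ← 0.924279 + 0.17·(-0.176668) = 0.894245
y(0.34) ≈ 0.8942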